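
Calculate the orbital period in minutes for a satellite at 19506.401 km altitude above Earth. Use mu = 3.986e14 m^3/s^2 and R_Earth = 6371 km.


r = 25877.4010 km = 2.5877401e+07 m
T = 2*pi*sqrt(r^3/mu) = 2*pi*sqrt(1.732854e+22 / 3.986e14)
T = 41427.8318 s = 690.4639 min

690.4639 minutes


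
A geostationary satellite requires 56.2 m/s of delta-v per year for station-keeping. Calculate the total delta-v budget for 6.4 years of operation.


dV = rate * years = 56.2 * 6.4
dV = 359.6800 m/s

359.6800 m/s


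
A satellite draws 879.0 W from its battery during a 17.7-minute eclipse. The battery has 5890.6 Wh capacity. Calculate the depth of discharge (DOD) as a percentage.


E_used = P * t / 60 = 879.0 * 17.7 / 60 = 259.3050 Wh
DOD = E_used / E_total * 100 = 259.3050 / 5890.6 * 100
DOD = 4.4020 %

4.4020 %


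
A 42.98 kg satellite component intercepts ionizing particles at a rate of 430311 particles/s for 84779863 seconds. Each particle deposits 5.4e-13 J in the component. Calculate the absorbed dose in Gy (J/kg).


Total energy deposited = rate * time * E_per
  = 430311 * 84779863 * 5.4e-13 = 19.7001 J
Dose = E_total / mass = 19.7001 / 42.98
Dose = 0.4583556 Gy

0.4584 Gy


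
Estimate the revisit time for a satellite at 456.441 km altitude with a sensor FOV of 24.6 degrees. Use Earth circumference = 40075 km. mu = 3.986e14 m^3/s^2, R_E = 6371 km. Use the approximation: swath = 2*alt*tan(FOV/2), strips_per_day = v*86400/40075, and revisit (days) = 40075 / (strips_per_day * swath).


swath = 2*456.441*tan(0.2146755) = 199.0405 km
v = sqrt(mu/r) = 7640.8147 m/s = 7.6408 km/s
strips/day = v*86400/40075 = 7.6408*86400/40075 = 16.4733
coverage/day = strips * swath = 16.4733 * 199.0405 = 3278.8478 km
revisit = 40075 / 3278.8478 = 12.2223 days

12.2223 days


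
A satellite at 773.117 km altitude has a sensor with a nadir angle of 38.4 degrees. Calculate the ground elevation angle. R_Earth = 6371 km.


r = R_E + alt = 7144.1170 km
Law of sines in the satellite / Earth-center / ground-point triangle:
  sin(nadir)/R_E = sin(90 + el)/r  =>  cos(el) = (r/R_E)*sin(nadir)
cos(el) = (7144.1170 / 6371.0000) * sin(38.4 deg) = 0.6965237
el = arccos(0.6965237) = 45.8512 deg
(Earth-central angle = 90 - nadir - el = 5.7488 deg)

45.8512 degrees


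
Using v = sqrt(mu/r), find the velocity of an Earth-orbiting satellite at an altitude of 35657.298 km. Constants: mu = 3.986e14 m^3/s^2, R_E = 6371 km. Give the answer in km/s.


r = R_E + alt = 6371.0 + 35657.298 = 42028.2980 km = 4.2028298e+07 m
v = sqrt(mu/r) = sqrt(3.986e14 / 4.2028298e+07) = 3079.6244 m/s = 3.0796 km/s

3.0796 km/s


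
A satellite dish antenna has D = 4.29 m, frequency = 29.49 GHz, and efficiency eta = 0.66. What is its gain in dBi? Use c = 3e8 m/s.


lambda = c/f = 3e8 / 2.949e+10 = 0.01017294 m
G = eta*(pi*D/lambda)^2 = 0.66*(pi*4.29/0.01017294)^2
G = 1.158418e+06 (linear)
G = 10*log10(1.158418e+06) = 60.6387 dBi

60.6387 dBi


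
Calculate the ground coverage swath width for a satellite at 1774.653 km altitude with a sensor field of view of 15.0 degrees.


FOV = 15.0 deg = 0.2617994 rad
swath = 2 * alt * tan(FOV/2) = 2 * 1774.653 * tan(0.1308997)
swath = 2 * 1774.653 * 0.1316525
swath = 467.2750 km

467.2750 km


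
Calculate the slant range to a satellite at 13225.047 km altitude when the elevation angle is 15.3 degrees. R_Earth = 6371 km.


h = 13225.047 km, el = 15.3 deg
d = -R_E*sin(el) + sqrt((R_E*sin(el))^2 + 2*R_E*h + h^2)
d = -6371.0000*sin(0.2670354) + sqrt((6371.0000*0.263873)^2 + 2*6371.0000*13225.047 + 13225.047^2)
d = 16926.4340 km

16926.4340 km


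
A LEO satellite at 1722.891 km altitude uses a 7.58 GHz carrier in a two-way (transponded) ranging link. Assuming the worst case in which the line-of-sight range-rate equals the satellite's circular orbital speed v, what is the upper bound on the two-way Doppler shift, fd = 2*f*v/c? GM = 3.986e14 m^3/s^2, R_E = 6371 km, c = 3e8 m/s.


r = 8.093891e+06 m
v = sqrt(mu/r) = 7017.6220 m/s (worst-case radial velocity)
f = 7.58 GHz = 7.58e+09 Hz
fd = 2*f*v/c = 2*7.58e+09*7017.6220/3.0e+08
fd = 354623.8317 Hz

354623.8317 Hz


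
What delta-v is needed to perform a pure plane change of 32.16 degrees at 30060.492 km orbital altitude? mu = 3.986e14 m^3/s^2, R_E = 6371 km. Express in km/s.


r = 36431.4920 km = 3.6431492e+07 m
V = sqrt(mu/r) = 3307.7309 m/s
di = 32.16 deg = 0.5612979 rad
dV = 2*V*sin(di/2) = 2*3307.7309*sin(0.2806489)
dV = 1832.3457 m/s = 1.8323 km/s

1.8323 km/s


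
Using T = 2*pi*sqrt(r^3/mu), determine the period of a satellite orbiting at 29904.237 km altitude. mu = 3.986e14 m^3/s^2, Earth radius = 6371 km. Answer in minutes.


r = 36275.2370 km = 3.6275237e+07 m
T = 2*pi*sqrt(r^3/mu) = 2*pi*sqrt(4.7734324e+22 / 3.986e14)
T = 68758.5341 s = 1145.9756 min

1145.9756 minutes


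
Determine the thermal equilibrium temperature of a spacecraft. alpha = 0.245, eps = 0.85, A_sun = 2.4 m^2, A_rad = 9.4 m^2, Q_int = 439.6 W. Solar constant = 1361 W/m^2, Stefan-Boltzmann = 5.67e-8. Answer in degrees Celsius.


Numerator = alpha*S*A_sun + Q_int = 0.245*1361*2.4 + 439.6 = 1239.8680 W
Denominator = eps*sigma*A_rad = 0.85*5.67e-8*9.4 = 4.53033e-07 W/K^4
T^4 = 2.7368161e+09 K^4
T = 228.7238 K = -44.4262 C

-44.4262 degrees Celsius


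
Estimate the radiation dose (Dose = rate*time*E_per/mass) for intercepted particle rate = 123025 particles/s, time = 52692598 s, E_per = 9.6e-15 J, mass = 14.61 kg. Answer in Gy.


Total energy deposited = rate * time * E_per
  = 123025 * 52692598 * 9.6e-15 = 0.06223207 J
Dose = E_total / mass = 0.06223207 / 14.61
Dose = 0.004259553 Gy

0.0043 Gy


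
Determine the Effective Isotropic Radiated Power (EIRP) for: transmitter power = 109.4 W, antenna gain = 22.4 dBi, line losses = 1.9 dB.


Pt = 109.4 W = 20.3902 dBW
EIRP = Pt_dBW + Gt - losses = 20.3902 + 22.4 - 1.9 = 40.8902 dBW

40.8902 dBW


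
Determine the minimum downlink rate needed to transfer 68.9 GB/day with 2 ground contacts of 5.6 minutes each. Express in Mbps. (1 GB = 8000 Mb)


total contact time = 2 * 5.6 * 60 = 672.0000 s
data = 68.9 GB = 551200.0000 Mb
rate = 551200.0000 / 672.0000 = 820.2381 Mbps

820.2381 Mbps


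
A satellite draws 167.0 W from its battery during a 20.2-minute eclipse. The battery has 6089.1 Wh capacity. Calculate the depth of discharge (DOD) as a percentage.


E_used = P * t / 60 = 167.0 * 20.2 / 60 = 56.2233 Wh
DOD = E_used / E_total * 100 = 56.2233 / 6089.1 * 100
DOD = 0.9233439 %

0.9233 %


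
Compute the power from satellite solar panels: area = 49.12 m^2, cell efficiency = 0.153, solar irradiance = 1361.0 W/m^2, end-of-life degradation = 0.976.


P = area * eta * S * degradation
P = 49.12 * 0.153 * 1361.0 * 0.976
P = 9982.9232 W

9982.9232 W


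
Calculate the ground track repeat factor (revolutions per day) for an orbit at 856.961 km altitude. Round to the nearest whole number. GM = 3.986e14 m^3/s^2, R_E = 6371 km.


r = 7.227961e+06 m
T = 2*pi*sqrt(r^3/mu) = 6115.5416 s = 101.9257 min
revs/day = 1440 / 101.9257 = 14.1279
Rounded: 14 revolutions per day

14 revolutions per day


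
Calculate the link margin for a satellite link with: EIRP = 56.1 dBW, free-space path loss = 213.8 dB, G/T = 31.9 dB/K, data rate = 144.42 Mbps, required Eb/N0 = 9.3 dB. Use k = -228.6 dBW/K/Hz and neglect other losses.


C/N0 = EIRP - FSPL + G/T - k = 56.1 - 213.8 + 31.9 - (-228.6)
C/N0 = 102.8000 dB-Hz
R_b = 144.42 Mbps = 1.4442e+08 bps -> 10*log10(R_b) = 81.5963 dB-Hz
Eb/N0 = C/N0 - 10*log10(R_b) = 102.8000 - 81.5963 = 21.2037 dB
Margin = Eb/N0 - Eb/N0_req = 21.2037 - 9.3 = 11.9037 dB (link closes)

11.9037 dB


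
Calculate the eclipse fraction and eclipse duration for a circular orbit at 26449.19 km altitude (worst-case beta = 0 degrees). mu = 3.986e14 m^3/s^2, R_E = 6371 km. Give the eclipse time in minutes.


r = 32820.1900 km
T = 986.2150 min
Eclipse fraction = arcsin(R_E/r)/pi = arcsin(6371.0000/32820.1900)/pi
= arcsin(0.1941183)/pi = 0.06218457
Eclipse duration = 0.06218457 * 986.2150 = 61.3274 min

61.3274 minutes


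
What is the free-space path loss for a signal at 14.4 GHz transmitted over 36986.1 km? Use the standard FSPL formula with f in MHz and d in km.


f = 14.4 GHz = 14400.0000 MHz
d = 36986.1 km
FSPL = 32.44 + 20*log10(14400.0000) + 20*log10(36986.1)
FSPL = 32.44 + 83.1672 + 91.3608
FSPL = 206.9680 dB

206.9680 dB


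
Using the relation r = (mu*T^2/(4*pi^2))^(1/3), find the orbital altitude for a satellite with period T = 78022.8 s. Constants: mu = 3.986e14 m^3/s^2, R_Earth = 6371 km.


T = 78022.8 s
r = (mu*T^2/(4*pi^2))^(1/3) = (3.986e14 * 78022.8^2 / (4*pi^2))^(1/3)
r = 3.9464524e+07 m = 39464.5244 km
alt = r - R_E = 39464.5244 - 6371 = 33093.5244 km

33093.5244 km


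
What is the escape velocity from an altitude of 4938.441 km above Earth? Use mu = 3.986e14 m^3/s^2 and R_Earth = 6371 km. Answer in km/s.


r = 6371.0 + 4938.441 = 11309.4410 km = 1.1309441e+07 m
v_esc = sqrt(2*mu/r) = sqrt(2*3.986e14 / 1.1309441e+07)
v_esc = 8395.8192 m/s = 8.3958 km/s

8.3958 km/s


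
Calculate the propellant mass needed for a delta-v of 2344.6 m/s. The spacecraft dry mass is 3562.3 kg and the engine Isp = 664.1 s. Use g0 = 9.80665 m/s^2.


ve = Isp * g0 = 664.1 * 9.80665 = 6512.596265 m/s
mass ratio = exp(dv/ve) = exp(2344.6/6512.596265) = 1.43334380
m_prop = m_dry * (mr - 1) = 3562.3 * (1.43334380 - 1)
m_prop = 1543.7006 kg

1543.7006 kg


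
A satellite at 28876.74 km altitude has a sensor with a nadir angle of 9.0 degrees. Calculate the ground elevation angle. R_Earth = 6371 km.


r = R_E + alt = 35247.7400 km
Law of sines in the satellite / Earth-center / ground-point triangle:
  sin(nadir)/R_E = sin(90 + el)/r  =>  cos(el) = (r/R_E)*sin(nadir)
cos(el) = (35247.7400 / 6371.0000) * sin(9.0 deg) = 0.8654782
el = arccos(0.8654782) = 30.0627 deg
(Earth-central angle = 90 - nadir - el = 50.9373 deg)

30.0627 degrees


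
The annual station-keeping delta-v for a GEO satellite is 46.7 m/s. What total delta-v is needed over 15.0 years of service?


dV = rate * years = 46.7 * 15.0
dV = 700.5000 m/s

700.5000 m/s


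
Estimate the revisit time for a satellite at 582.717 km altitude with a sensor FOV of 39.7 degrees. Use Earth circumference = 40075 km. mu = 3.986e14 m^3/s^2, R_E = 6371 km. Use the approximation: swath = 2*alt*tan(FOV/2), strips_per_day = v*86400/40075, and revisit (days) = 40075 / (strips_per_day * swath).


swath = 2*582.717*tan(0.3464479) = 420.7313 km
v = sqrt(mu/r) = 7571.1202 m/s = 7.5711 km/s
strips/day = v*86400/40075 = 7.5711*86400/40075 = 16.3230
coverage/day = strips * swath = 16.3230 * 420.7313 = 6867.6025 km
revisit = 40075 / 6867.6025 = 5.8354 days

5.8354 days


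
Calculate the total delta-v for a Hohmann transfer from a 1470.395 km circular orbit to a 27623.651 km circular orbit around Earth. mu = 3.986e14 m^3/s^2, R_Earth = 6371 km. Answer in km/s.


r1 = 7841.3950 km = 7.841395e+06 m
r2 = 33994.6510 km = 3.3994651e+07 m
dv1 = sqrt(mu/r1)*(sqrt(2*r2/(r1+r2)) - 1) = 1959.3060 m/s
dv2 = sqrt(mu/r2)*(1 - sqrt(2*r1/(r1+r2))) = 1327.7100 m/s
total dv = |dv1| + |dv2| = 1959.3060 + 1327.7100 = 3287.0160 m/s = 3.2870 km/s

3.2870 km/s


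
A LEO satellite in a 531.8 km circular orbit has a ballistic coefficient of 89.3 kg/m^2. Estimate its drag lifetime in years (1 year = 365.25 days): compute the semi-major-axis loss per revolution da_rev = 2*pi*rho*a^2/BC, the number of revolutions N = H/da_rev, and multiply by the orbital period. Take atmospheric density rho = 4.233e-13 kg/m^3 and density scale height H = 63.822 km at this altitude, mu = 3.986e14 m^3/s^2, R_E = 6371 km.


a = R_E + alt = 6902.8000 km = 6.9028e+06 m
da_rev = 2*pi*rho*a^2/BC = 2*pi*4.233e-13*(6.9028e+06)^2/89.3 = 1.419147 m per revolution
N = H/da_rev = 63822.0000 m / 1.419147 m = 44972.0983 revolutions
P = 2*pi*sqrt(a^3/mu) = 5707.5425 s
lifetime = N*P = 44972.0983 * 5707.5425 = 2.5668016e+08 s = 2970.8352 days
years = 2970.8352 / 365.25 = 8.1337 years

8.1337 years


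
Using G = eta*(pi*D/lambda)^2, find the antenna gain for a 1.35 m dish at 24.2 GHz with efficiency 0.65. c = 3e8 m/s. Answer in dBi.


lambda = c/f = 3e8 / 2.42e+10 = 0.01239669 m
G = eta*(pi*D/lambda)^2 = 0.65*(pi*1.35/0.01239669)^2
G = 76079.7123 (linear)
G = 10*log10(76079.7123) = 48.8127 dBi

48.8127 dBi


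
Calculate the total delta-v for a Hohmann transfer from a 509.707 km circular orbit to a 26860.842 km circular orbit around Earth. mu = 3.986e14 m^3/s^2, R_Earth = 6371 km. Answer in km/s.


r1 = 6880.7070 km = 6.880707e+06 m
r2 = 33231.8420 km = 3.3231842e+07 m
dv1 = sqrt(mu/r1)*(sqrt(2*r2/(r1+r2)) - 1) = 2186.0678 m/s
dv2 = sqrt(mu/r2)*(1 - sqrt(2*r1/(r1+r2))) = 1434.7740 m/s
total dv = |dv1| + |dv2| = 2186.0678 + 1434.7740 = 3620.8419 m/s = 3.6208 km/s

3.6208 km/s


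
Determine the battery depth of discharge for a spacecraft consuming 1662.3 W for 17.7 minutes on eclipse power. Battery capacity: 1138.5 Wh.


E_used = P * t / 60 = 1662.3 * 17.7 / 60 = 490.3785 Wh
DOD = E_used / E_total * 100 = 490.3785 / 1138.5 * 100
DOD = 43.0723 %

43.0723 %


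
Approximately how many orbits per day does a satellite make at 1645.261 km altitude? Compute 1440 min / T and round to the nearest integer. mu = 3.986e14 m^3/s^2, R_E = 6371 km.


r = 8.016261e+06 m
T = 2*pi*sqrt(r^3/mu) = 7142.8083 s = 119.0468 min
revs/day = 1440 / 119.0468 = 12.0961
Rounded: 12 revolutions per day

12 revolutions per day


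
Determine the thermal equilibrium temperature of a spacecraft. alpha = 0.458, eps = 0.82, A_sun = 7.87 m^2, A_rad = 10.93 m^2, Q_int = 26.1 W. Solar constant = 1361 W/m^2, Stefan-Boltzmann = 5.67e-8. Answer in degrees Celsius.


Numerator = alpha*S*A_sun + Q_int = 0.458*1361*7.87 + 26.1 = 4931.7701 W
Denominator = eps*sigma*A_rad = 0.82*5.67e-8*10.93 = 5.0817942e-07 W/K^4
T^4 = 9.7047812e+09 K^4
T = 313.8676 K = 40.7176 C

40.7176 degrees Celsius


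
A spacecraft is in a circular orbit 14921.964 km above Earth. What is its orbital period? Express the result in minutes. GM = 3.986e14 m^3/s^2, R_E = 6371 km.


r = 21292.9640 km = 2.1292964e+07 m
T = 2*pi*sqrt(r^3/mu) = 2*pi*sqrt(9.6540237e+21 / 3.986e14)
T = 30921.8451 s = 515.3641 min

515.3641 minutes


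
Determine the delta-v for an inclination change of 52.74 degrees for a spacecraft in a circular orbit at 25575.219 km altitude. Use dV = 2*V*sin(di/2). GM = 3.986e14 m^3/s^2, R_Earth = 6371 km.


r = 31946.2190 km = 3.1946219e+07 m
V = sqrt(mu/r) = 3532.3108 m/s
di = 52.74 deg = 0.9204866 rad
dV = 2*V*sin(di/2) = 2*3532.3108*sin(0.4602433)
dV = 3137.8656 m/s = 3.1379 km/s

3.1379 km/s


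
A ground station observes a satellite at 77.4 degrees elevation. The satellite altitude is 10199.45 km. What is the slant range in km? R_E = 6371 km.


h = 10199.45 km, el = 77.4 deg
d = -R_E*sin(el) + sqrt((R_E*sin(el))^2 + 2*R_E*h + h^2)
d = -6371.0000*sin(1.3509) + sqrt((6371.0000*0.9759168)^2 + 2*6371.0000*10199.45 + 10199.45^2)
d = 10294.4995 km

10294.4995 km


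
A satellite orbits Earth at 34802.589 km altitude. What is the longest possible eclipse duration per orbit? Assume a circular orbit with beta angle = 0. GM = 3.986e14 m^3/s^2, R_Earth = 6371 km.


r = 41173.5890 km
T = 1385.7601 min
Eclipse fraction = arcsin(R_E/r)/pi = arcsin(6371.0000/41173.5890)/pi
= arcsin(0.1547351)/pi = 0.04945241
Eclipse duration = 0.04945241 * 1385.7601 = 68.5292 min

68.5292 minutes


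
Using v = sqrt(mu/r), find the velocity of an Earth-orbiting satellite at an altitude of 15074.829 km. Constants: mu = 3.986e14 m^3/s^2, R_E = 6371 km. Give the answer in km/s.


r = R_E + alt = 6371.0 + 15074.829 = 21445.8290 km = 2.1445829e+07 m
v = sqrt(mu/r) = sqrt(3.986e14 / 2.1445829e+07) = 4311.1906 m/s = 4.3112 km/s

4.3112 km/s


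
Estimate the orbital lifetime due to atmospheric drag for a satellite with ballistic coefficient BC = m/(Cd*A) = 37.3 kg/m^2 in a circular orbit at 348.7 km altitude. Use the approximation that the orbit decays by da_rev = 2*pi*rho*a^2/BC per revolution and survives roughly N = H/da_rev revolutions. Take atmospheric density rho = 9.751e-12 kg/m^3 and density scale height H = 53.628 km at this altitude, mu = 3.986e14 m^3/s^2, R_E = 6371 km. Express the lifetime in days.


a = R_E + alt = 6719.7000 km = 6.7197e+06 m
da_rev = 2*pi*rho*a^2/BC = 2*pi*9.751e-12*(6.7197e+06)^2/37.3 = 74.168580 m per revolution
N = H/da_rev = 53628.0000 m / 74.168580 m = 723.0555 revolutions
P = 2*pi*sqrt(a^3/mu) = 5481.9623 s
lifetime = N*P = 723.0555 * 5481.9623 = 3.9637631e+06 s = 45.8769 days

45.8769 days


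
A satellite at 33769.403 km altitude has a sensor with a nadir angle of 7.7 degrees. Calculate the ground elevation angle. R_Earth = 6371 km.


r = R_E + alt = 40140.4030 km
Law of sines in the satellite / Earth-center / ground-point triangle:
  sin(nadir)/R_E = sin(90 + el)/r  =>  cos(el) = (r/R_E)*sin(nadir)
cos(el) = (40140.4030 / 6371.0000) * sin(7.7 deg) = 0.8441782
el = arccos(0.8441782) = 32.4160 deg
(Earth-central angle = 90 - nadir - el = 49.8840 deg)

32.4160 degrees


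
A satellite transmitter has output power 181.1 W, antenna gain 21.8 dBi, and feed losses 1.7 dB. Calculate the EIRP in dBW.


Pt = 181.1 W = 22.5792 dBW
EIRP = Pt_dBW + Gt - losses = 22.5792 + 21.8 - 1.7 = 42.6792 dBW

42.6792 dBW


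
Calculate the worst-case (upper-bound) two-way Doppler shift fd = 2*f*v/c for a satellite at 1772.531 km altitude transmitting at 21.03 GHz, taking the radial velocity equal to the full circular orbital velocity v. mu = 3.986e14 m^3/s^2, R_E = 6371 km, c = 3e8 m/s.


r = 8.143531e+06 m
v = sqrt(mu/r) = 6996.2009 m/s (worst-case radial velocity)
f = 21.03 GHz = 2.103e+10 Hz
fd = 2*f*v/c = 2*2.103e+10*6996.2009/3.0e+08
fd = 980867.3621 Hz

980867.3621 Hz


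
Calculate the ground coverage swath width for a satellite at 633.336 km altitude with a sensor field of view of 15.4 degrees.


FOV = 15.4 deg = 0.2687807 rad
swath = 2 * alt * tan(FOV/2) = 2 * 633.336 * tan(0.1343904)
swath = 2 * 633.336 * 0.1352053
swath = 171.2608 km

171.2608 km


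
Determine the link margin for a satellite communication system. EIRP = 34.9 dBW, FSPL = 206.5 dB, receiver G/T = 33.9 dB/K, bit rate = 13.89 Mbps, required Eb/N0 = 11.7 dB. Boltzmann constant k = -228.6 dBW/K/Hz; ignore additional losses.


C/N0 = EIRP - FSPL + G/T - k = 34.9 - 206.5 + 33.9 - (-228.6)
C/N0 = 90.9000 dB-Hz
R_b = 13.89 Mbps = 1.389e+07 bps -> 10*log10(R_b) = 71.4270 dB-Hz
Eb/N0 = C/N0 - 10*log10(R_b) = 90.9000 - 71.4270 = 19.4730 dB
Margin = Eb/N0 - Eb/N0_req = 19.4730 - 11.7 = 7.7730 dB (link closes)

7.7730 dB


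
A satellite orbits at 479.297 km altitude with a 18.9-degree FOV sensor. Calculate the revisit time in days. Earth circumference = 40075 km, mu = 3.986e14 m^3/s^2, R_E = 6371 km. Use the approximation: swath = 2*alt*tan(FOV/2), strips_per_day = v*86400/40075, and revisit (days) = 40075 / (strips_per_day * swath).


swath = 2*479.297*tan(0.1649336) = 159.5538 km
v = sqrt(mu/r) = 7628.0573 m/s = 7.6281 km/s
strips/day = v*86400/40075 = 7.6281*86400/40075 = 16.4458
coverage/day = strips * swath = 16.4458 * 159.5538 = 2623.9846 km
revisit = 40075 / 2623.9846 = 15.2726 days

15.2726 days


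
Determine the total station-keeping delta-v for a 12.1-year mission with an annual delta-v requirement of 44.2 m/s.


dV = rate * years = 44.2 * 12.1
dV = 534.8200 m/s

534.8200 m/s


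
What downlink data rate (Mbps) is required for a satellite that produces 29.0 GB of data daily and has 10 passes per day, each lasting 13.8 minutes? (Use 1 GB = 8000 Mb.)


total contact time = 10 * 13.8 * 60 = 8280.0000 s
data = 29.0 GB = 232000.0000 Mb
rate = 232000.0000 / 8280.0000 = 28.0193 Mbps

28.0193 Mbps


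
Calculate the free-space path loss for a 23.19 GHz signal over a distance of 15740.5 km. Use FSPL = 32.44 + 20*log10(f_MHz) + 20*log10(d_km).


f = 23.19 GHz = 23190.0000 MHz
d = 15740.5 km
FSPL = 32.44 + 20*log10(23190.0000) + 20*log10(15740.5)
FSPL = 32.44 + 87.3060 + 83.9404
FSPL = 203.6864 dB

203.6864 dB


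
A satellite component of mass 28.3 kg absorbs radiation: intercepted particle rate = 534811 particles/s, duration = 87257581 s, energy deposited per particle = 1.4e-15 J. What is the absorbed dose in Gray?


Total energy deposited = rate * time * E_per
  = 534811 * 87257581 * 1.4e-15 = 0.06533284 J
Dose = E_total / mass = 0.06533284 / 28.3
Dose = 0.002308581 Gy

0.0023 Gy


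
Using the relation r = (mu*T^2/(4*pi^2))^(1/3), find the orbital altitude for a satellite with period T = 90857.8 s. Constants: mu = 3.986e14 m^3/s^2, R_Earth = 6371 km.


T = 90857.8 s
r = (mu*T^2/(4*pi^2))^(1/3) = (3.986e14 * 90857.8^2 / (4*pi^2))^(1/3)
r = 4.3681814e+07 m = 43681.8138 km
alt = r - R_E = 43681.8138 - 6371 = 37310.8138 km

37310.8138 km


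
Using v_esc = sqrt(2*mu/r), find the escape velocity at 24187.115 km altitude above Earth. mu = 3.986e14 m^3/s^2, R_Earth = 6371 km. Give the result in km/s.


r = 6371.0 + 24187.115 = 30558.1150 km = 3.0558115e+07 m
v_esc = sqrt(2*mu/r) = sqrt(2*3.986e14 / 3.0558115e+07)
v_esc = 5107.6410 m/s = 5.1076 km/s

5.1076 km/s


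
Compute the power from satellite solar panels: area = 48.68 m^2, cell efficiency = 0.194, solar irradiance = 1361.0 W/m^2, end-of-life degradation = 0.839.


P = area * eta * S * degradation
P = 48.68 * 0.194 * 1361.0 * 0.839
P = 10783.8139 W

10783.8139 W


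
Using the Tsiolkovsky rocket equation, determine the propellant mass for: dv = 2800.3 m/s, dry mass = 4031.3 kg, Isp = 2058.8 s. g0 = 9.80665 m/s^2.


ve = Isp * g0 = 2058.8 * 9.80665 = 20189.931020 m/s
mass ratio = exp(dv/ve) = exp(2800.3/20189.931020) = 1.14877694
m_prop = m_dry * (mr - 1) = 4031.3 * (1.14877694 - 1)
m_prop = 599.7645 kg

599.7645 kg


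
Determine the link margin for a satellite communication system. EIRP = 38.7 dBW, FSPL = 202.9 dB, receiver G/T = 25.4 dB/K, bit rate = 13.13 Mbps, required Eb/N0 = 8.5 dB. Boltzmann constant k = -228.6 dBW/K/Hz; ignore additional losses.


C/N0 = EIRP - FSPL + G/T - k = 38.7 - 202.9 + 25.4 - (-228.6)
C/N0 = 89.8000 dB-Hz
R_b = 13.13 Mbps = 1.313e+07 bps -> 10*log10(R_b) = 71.1826 dB-Hz
Eb/N0 = C/N0 - 10*log10(R_b) = 89.8000 - 71.1826 = 18.6174 dB
Margin = Eb/N0 - Eb/N0_req = 18.6174 - 8.5 = 10.1174 dB (link closes)

10.1174 dB


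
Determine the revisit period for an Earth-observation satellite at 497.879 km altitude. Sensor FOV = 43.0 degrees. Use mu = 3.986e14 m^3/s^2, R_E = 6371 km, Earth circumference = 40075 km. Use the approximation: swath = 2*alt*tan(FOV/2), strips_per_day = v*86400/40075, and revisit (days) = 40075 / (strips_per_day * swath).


swath = 2*497.879*tan(0.3752458) = 392.2395 km
v = sqrt(mu/r) = 7617.7324 m/s = 7.6177 km/s
strips/day = v*86400/40075 = 7.6177*86400/40075 = 16.4235
coverage/day = strips * swath = 16.4235 * 392.2395 = 6441.9487 km
revisit = 40075 / 6441.9487 = 6.2209 days

6.2209 days


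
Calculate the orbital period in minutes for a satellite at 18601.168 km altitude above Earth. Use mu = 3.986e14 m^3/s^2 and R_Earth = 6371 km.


r = 24972.1680 km = 2.4972168e+07 m
T = 2*pi*sqrt(r^3/mu) = 2*pi*sqrt(1.5572873e+22 / 3.986e14)
T = 39273.1371 s = 654.5523 min

654.5523 minutes


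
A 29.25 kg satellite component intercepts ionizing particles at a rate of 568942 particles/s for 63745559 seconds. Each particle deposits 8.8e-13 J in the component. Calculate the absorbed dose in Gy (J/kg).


Total energy deposited = rate * time * E_per
  = 568942 * 63745559 * 8.8e-13 = 31.9154 J
Dose = E_total / mass = 31.9154 / 29.25
Dose = 1.0911 Gy

1.0911 Gy


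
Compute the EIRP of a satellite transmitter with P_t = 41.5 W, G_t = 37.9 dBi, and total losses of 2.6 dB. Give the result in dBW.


Pt = 41.5 W = 16.1805 dBW
EIRP = Pt_dBW + Gt - losses = 16.1805 + 37.9 - 2.6 = 51.4805 dBW

51.4805 dBW


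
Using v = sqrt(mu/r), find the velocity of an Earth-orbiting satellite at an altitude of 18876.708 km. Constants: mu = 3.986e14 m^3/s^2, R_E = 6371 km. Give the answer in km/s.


r = R_E + alt = 6371.0 + 18876.708 = 25247.7080 km = 2.5247708e+07 m
v = sqrt(mu/r) = sqrt(3.986e14 / 2.5247708e+07) = 3973.3577 m/s = 3.9734 km/s

3.9734 km/s


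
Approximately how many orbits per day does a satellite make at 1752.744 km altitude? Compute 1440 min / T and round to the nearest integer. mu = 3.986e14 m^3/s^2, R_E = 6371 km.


r = 8.123744e+06 m
T = 2*pi*sqrt(r^3/mu) = 7286.9462 s = 121.4491 min
revs/day = 1440 / 121.4491 = 11.8568
Rounded: 12 revolutions per day

12 revolutions per day


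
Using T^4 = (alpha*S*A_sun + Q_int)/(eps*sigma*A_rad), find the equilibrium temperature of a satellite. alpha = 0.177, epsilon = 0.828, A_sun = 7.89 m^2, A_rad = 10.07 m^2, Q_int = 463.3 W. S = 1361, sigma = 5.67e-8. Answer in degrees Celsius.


Numerator = alpha*S*A_sun + Q_int = 0.177*1361*7.89 + 463.3 = 2363.9773 W
Denominator = eps*sigma*A_rad = 0.828*5.67e-8*10.07 = 4.7276233e-07 W/K^4
T^4 = 5.0003504e+09 K^4
T = 265.9195 K = -7.2305 C

-7.2305 degrees Celsius


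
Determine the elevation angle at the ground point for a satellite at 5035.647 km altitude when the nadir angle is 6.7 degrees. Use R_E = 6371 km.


r = R_E + alt = 11406.6470 km
Law of sines in the satellite / Earth-center / ground-point triangle:
  sin(nadir)/R_E = sin(90 + el)/r  =>  cos(el) = (r/R_E)*sin(nadir)
cos(el) = (11406.6470 / 6371.0000) * sin(6.7 deg) = 0.2088874
el = arccos(0.2088874) = 77.9428 deg
(Earth-central angle = 90 - nadir - el = 5.3572 deg)

77.9428 degrees


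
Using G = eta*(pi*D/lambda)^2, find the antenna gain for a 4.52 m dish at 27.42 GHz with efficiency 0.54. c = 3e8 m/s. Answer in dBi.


lambda = c/f = 3e8 / 2.742e+10 = 0.01094092 m
G = eta*(pi*D/lambda)^2 = 0.54*(pi*4.52/0.01094092)^2
G = 909625.7925 (linear)
G = 10*log10(909625.7925) = 59.5886 dBi

59.5886 dBi


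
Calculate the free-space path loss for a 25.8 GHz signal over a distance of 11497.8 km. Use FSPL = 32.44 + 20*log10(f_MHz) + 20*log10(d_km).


f = 25.8 GHz = 25800.0000 MHz
d = 11497.8 km
FSPL = 32.44 + 20*log10(25800.0000) + 20*log10(11497.8)
FSPL = 32.44 + 88.2324 + 81.2123
FSPL = 201.8847 dB

201.8847 dB


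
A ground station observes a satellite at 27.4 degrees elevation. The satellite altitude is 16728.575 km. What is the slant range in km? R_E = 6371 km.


h = 16728.575 km, el = 27.4 deg
d = -R_E*sin(el) + sqrt((R_E*sin(el))^2 + 2*R_E*h + h^2)
d = -6371.0000*sin(0.4782202) + sqrt((6371.0000*0.4601998)^2 + 2*6371.0000*16728.575 + 16728.575^2)
d = 19464.4275 km

19464.4275 km


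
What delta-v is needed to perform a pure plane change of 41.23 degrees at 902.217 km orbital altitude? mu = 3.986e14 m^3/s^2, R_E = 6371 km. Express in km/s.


r = 7273.2170 km = 7.273217e+06 m
V = sqrt(mu/r) = 7402.9595 m/s
di = 41.23 deg = 0.7195993 rad
dV = 2*V*sin(di/2) = 2*7402.9595*sin(0.3597996)
dV = 5212.9671 m/s = 5.2130 km/s

5.2130 km/s


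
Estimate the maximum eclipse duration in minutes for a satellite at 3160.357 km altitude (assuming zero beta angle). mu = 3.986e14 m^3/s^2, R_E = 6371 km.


r = 9531.3570 km
T = 154.3448 min
Eclipse fraction = arcsin(R_E/r)/pi = arcsin(6371.0000/9531.3570)/pi
= arcsin(0.6684253)/pi = 0.2330314
Eclipse duration = 0.2330314 * 154.3448 = 35.9672 min

35.9672 minutes


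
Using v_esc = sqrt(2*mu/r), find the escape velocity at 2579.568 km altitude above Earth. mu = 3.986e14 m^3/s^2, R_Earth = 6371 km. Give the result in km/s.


r = 6371.0 + 2579.568 = 8950.5680 km = 8.950568e+06 m
v_esc = sqrt(2*mu/r) = sqrt(2*3.986e14 / 8.950568e+06)
v_esc = 9437.5300 m/s = 9.4375 km/s

9.4375 km/s


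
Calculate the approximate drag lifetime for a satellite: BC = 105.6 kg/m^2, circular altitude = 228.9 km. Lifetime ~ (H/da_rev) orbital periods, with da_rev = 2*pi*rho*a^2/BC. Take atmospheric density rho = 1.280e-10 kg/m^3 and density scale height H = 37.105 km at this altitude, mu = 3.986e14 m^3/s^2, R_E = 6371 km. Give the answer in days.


a = R_E + alt = 6599.9000 km = 6.5999e+06 m
da_rev = 2*pi*rho*a^2/BC = 2*pi*1.280e-10*(6.5999e+06)^2/105.6 = 331.742131 m per revolution
N = H/da_rev = 37105.0000 m / 331.742131 m = 111.8489 revolutions
P = 2*pi*sqrt(a^3/mu) = 5336.0176 s
lifetime = N*P = 111.8489 * 5336.0176 = 596827.8212 s = 6.9077 days

6.9077 days


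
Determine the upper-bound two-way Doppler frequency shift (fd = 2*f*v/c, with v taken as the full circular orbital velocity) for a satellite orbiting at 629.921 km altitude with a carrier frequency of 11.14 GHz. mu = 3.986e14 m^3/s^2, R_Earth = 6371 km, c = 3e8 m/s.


r = 7.000921e+06 m
v = sqrt(mu/r) = 7545.5527 m/s (worst-case radial velocity)
f = 11.14 GHz = 1.114e+10 Hz
fd = 2*f*v/c = 2*1.114e+10*7545.5527/3.0e+08
fd = 560383.0498 Hz

560383.0498 Hz


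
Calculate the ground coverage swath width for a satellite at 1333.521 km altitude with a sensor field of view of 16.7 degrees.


FOV = 16.7 deg = 0.29147 rad
swath = 2 * alt * tan(FOV/2) = 2 * 1333.521 * tan(0.145735)
swath = 2 * 1333.521 * 0.1467756
swath = 391.4566 km

391.4566 km


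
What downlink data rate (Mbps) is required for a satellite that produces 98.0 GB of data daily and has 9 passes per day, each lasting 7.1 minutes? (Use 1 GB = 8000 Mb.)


total contact time = 9 * 7.1 * 60 = 3834.0000 s
data = 98.0 GB = 784000.0000 Mb
rate = 784000.0000 / 3834.0000 = 204.4862 Mbps

204.4862 Mbps


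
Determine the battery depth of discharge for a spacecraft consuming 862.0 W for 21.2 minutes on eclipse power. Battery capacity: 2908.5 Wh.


E_used = P * t / 60 = 862.0 * 21.2 / 60 = 304.5733 Wh
DOD = E_used / E_total * 100 = 304.5733 / 2908.5 * 100
DOD = 10.4718 %

10.4718 %


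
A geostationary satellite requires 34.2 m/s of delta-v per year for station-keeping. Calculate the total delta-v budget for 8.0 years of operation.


dV = rate * years = 34.2 * 8.0
dV = 273.6000 m/s

273.6000 m/s


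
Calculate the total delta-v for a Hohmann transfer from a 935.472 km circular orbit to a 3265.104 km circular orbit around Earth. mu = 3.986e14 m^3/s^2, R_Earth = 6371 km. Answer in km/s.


r1 = 7306.4720 km = 7.306472e+06 m
r2 = 9636.1040 km = 9.636104e+06 m
dv1 = sqrt(mu/r1)*(sqrt(2*r2/(r1+r2)) - 1) = 491.4501 m/s
dv2 = sqrt(mu/r2)*(1 - sqrt(2*r1/(r1+r2))) = 458.5211 m/s
total dv = |dv1| + |dv2| = 491.4501 + 458.5211 = 949.9712 m/s = 0.9499712 km/s

0.9500 km/s


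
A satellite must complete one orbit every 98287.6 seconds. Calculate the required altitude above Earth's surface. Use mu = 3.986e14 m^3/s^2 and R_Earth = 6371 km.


T = 98287.6 s
r = (mu*T^2/(4*pi^2))^(1/3) = (3.986e14 * 98287.6^2 / (4*pi^2))^(1/3)
r = 4.603184e+07 m = 46031.8405 km
alt = r - R_E = 46031.8405 - 6371 = 39660.8405 km

39660.8405 km


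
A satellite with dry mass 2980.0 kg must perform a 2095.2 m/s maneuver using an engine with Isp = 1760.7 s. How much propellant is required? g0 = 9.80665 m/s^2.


ve = Isp * g0 = 1760.7 * 9.80665 = 17266.568655 m/s
mass ratio = exp(dv/ve) = exp(2095.2/17266.568655) = 1.12901359
m_prop = m_dry * (mr - 1) = 2980.0 * (1.12901359 - 1)
m_prop = 384.4605 kg

384.4605 kg


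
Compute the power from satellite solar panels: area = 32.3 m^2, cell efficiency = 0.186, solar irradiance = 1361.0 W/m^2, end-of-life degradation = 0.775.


P = area * eta * S * degradation
P = 32.3 * 0.186 * 1361.0 * 0.775
P = 6336.8772 W

6336.8772 W


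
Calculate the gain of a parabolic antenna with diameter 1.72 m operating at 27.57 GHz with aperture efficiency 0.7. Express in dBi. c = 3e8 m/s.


lambda = c/f = 3e8 / 2.757e+10 = 0.01088139 m
G = eta*(pi*D/lambda)^2 = 0.7*(pi*1.72/0.01088139)^2
G = 172617.8496 (linear)
G = 10*log10(172617.8496) = 52.3709 dBi

52.3709 dBi


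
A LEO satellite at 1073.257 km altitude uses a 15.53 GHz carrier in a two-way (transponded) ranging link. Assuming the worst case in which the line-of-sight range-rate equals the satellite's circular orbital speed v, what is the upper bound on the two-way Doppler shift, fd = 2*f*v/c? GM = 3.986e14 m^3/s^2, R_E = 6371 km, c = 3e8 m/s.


r = 7.444257e+06 m
v = sqrt(mu/r) = 7317.4197 m/s (worst-case radial velocity)
f = 15.53 GHz = 1.553e+10 Hz
fd = 2*f*v/c = 2*1.553e+10*7317.4197/3.0e+08
fd = 757596.8580 Hz

757596.8580 Hz


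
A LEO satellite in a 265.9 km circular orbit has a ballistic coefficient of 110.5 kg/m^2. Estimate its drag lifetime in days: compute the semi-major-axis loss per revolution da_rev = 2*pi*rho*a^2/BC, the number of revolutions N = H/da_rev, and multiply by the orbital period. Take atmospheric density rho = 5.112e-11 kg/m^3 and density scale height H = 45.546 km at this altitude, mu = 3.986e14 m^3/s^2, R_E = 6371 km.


a = R_E + alt = 6636.9000 km = 6.6369e+06 m
da_rev = 2*pi*rho*a^2/BC = 2*pi*5.112e-11*(6.6369e+06)^2/110.5 = 128.038030 m per revolution
N = H/da_rev = 45546.0000 m / 128.038030 m = 355.7224 revolutions
P = 2*pi*sqrt(a^3/mu) = 5380.9522 s
lifetime = N*P = 355.7224 * 5380.9522 = 1.9141254e+06 s = 22.1542 days

22.1542 days


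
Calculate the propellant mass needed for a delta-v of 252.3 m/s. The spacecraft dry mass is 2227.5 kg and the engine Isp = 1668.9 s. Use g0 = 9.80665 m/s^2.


ve = Isp * g0 = 1668.9 * 9.80665 = 16366.318185 m/s
mass ratio = exp(dv/ve) = exp(252.3/16366.318185) = 1.01553524
m_prop = m_dry * (mr - 1) = 2227.5 * (1.01553524 - 1)
m_prop = 34.6048 kg

34.6048 kg


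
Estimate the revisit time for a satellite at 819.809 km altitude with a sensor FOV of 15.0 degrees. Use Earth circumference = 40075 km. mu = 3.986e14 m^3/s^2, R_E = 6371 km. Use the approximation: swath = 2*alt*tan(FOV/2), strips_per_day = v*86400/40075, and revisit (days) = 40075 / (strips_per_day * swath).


swath = 2*819.809*tan(0.1308997) = 215.8598 km
v = sqrt(mu/r) = 7445.2583 m/s = 7.4453 km/s
strips/day = v*86400/40075 = 7.4453*86400/40075 = 16.0517
coverage/day = strips * swath = 16.0517 * 215.8598 = 3464.9084 km
revisit = 40075 / 3464.9084 = 11.5660 days

11.5660 days


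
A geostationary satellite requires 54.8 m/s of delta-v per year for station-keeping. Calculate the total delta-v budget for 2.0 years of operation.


dV = rate * years = 54.8 * 2.0
dV = 109.6000 m/s

109.6000 m/s


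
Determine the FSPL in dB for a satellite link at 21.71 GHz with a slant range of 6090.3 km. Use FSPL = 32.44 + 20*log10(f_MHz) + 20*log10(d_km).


f = 21.71 GHz = 21710.0000 MHz
d = 6090.3 km
FSPL = 32.44 + 20*log10(21710.0000) + 20*log10(6090.3)
FSPL = 32.44 + 86.7332 + 75.6928
FSPL = 194.8660 dB

194.8660 dB


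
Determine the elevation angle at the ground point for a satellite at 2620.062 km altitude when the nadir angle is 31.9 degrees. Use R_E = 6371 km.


r = R_E + alt = 8991.0620 km
Law of sines in the satellite / Earth-center / ground-point triangle:
  sin(nadir)/R_E = sin(90 + el)/r  =>  cos(el) = (r/R_E)*sin(nadir)
cos(el) = (8991.0620 / 6371.0000) * sin(31.9 deg) = 0.7457576
el = arccos(0.7457576) = 41.7758 deg
(Earth-central angle = 90 - nadir - el = 16.3242 deg)

41.7758 degrees


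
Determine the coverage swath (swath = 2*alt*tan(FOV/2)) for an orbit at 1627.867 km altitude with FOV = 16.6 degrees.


FOV = 16.6 deg = 0.2897247 rad
swath = 2 * alt * tan(FOV/2) = 2 * 1627.867 * tan(0.1448623)
swath = 2 * 1627.867 * 0.1458842
swath = 474.9602 km

474.9602 km


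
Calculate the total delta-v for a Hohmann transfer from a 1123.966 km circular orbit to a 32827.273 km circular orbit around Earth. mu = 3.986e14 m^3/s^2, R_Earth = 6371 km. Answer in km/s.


r1 = 7494.9660 km = 7.494966e+06 m
r2 = 39198.2730 km = 3.9198273e+07 m
dv1 = sqrt(mu/r1)*(sqrt(2*r2/(r1+r2)) - 1) = 2156.7989 m/s
dv2 = sqrt(mu/r2)*(1 - sqrt(2*r1/(r1+r2))) = 1382.0666 m/s
total dv = |dv1| + |dv2| = 2156.7989 + 1382.0666 = 3538.8655 m/s = 3.5389 km/s

3.5389 km/s


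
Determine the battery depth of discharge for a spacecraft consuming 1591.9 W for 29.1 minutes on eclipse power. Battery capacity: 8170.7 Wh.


E_used = P * t / 60 = 1591.9 * 29.1 / 60 = 772.0715 Wh
DOD = E_used / E_total * 100 = 772.0715 / 8170.7 * 100
DOD = 9.4493 %

9.4493 %


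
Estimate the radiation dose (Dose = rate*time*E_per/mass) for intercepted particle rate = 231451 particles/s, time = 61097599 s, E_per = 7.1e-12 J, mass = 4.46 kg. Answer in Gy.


Total energy deposited = rate * time * E_per
  = 231451 * 61097599 * 7.1e-12 = 100.4018 J
Dose = E_total / mass = 100.4018 / 4.46
Dose = 22.5116 Gy

22.5116 Gy


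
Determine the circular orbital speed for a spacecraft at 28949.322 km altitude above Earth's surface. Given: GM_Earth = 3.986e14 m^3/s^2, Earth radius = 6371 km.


r = R_E + alt = 6371.0 + 28949.322 = 35320.3220 km = 3.5320322e+07 m
v = sqrt(mu/r) = sqrt(3.986e14 / 3.5320322e+07) = 3359.3582 m/s = 3.3594 km/s

3.3594 km/s


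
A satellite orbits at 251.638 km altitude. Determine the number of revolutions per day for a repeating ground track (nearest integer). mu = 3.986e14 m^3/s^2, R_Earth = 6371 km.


r = 6.622638e+06 m
T = 2*pi*sqrt(r^3/mu) = 5363.6168 s = 89.3936 min
revs/day = 1440 / 89.3936 = 16.1085
Rounded: 16 revolutions per day

16 revolutions per day


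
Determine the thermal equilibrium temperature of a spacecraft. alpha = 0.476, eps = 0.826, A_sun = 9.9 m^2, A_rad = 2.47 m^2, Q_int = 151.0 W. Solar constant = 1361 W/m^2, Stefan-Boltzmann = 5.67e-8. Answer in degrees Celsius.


Numerator = alpha*S*A_sun + Q_int = 0.476*1361*9.9 + 151.0 = 6564.5764 W
Denominator = eps*sigma*A_rad = 0.826*5.67e-8*2.47 = 1.1568047e-07 W/K^4
T^4 = 5.6747489e+10 K^4
T = 488.0751 K = 214.9251 C

214.9251 degrees Celsius


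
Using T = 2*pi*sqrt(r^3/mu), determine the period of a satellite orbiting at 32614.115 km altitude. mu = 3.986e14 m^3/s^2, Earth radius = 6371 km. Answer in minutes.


r = 38985.1150 km = 3.8985115e+07 m
T = 2*pi*sqrt(r^3/mu) = 2*pi*sqrt(5.9251106e+22 / 3.986e14)
T = 76605.4117 s = 1276.7569 min

1276.7569 minutes


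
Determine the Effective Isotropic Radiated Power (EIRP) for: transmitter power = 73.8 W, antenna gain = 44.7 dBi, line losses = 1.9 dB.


Pt = 73.8 W = 18.6806 dBW
EIRP = Pt_dBW + Gt - losses = 18.6806 + 44.7 - 1.9 = 61.4806 dBW

61.4806 dBW


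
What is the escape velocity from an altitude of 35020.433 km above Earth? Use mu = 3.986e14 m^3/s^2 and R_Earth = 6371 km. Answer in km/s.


r = 6371.0 + 35020.433 = 41391.4330 km = 4.1391433e+07 m
v_esc = sqrt(2*mu/r) = sqrt(2*3.986e14 / 4.1391433e+07)
v_esc = 4388.6244 m/s = 4.3886 km/s

4.3886 km/s


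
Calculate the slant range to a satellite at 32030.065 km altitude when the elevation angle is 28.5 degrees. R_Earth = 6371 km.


h = 32030.065 km, el = 28.5 deg
d = -R_E*sin(el) + sqrt((R_E*sin(el))^2 + 2*R_E*h + h^2)
d = -6371.0000*sin(0.4974188) + sqrt((6371.0000*0.4771588)^2 + 2*6371.0000*32030.065 + 32030.065^2)
d = 34950.7259 km

34950.7259 km


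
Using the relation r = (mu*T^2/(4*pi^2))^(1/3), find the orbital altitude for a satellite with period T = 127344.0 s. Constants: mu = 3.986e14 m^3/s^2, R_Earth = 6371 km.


T = 127344.0 s
r = (mu*T^2/(4*pi^2))^(1/3) = (3.986e14 * 127344.0^2 / (4*pi^2))^(1/3)
r = 5.4707245e+07 m = 54707.2449 km
alt = r - R_E = 54707.2449 - 6371 = 48336.2449 km

48336.2449 km


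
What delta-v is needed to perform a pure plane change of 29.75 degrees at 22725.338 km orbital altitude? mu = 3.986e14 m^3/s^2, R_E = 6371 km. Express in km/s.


r = 29096.3380 km = 2.9096338e+07 m
V = sqrt(mu/r) = 3701.2590 m/s
di = 29.75 deg = 0.5192355 rad
dV = 2*V*sin(di/2) = 2*3701.2590*sin(0.2596177)
dV = 1900.3086 m/s = 1.9003 km/s

1.9003 km/s


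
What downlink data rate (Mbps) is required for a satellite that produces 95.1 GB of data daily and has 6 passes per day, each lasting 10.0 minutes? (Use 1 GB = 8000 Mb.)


total contact time = 6 * 10.0 * 60 = 3600.0000 s
data = 95.1 GB = 760800.0000 Mb
rate = 760800.0000 / 3600.0000 = 211.3333 Mbps

211.3333 Mbps


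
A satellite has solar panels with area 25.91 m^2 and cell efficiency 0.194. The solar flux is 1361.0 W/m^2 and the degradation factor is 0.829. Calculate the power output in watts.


P = area * eta * S * degradation
P = 25.91 * 0.194 * 1361.0 * 0.829
P = 5671.2893 W

5671.2893 W
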